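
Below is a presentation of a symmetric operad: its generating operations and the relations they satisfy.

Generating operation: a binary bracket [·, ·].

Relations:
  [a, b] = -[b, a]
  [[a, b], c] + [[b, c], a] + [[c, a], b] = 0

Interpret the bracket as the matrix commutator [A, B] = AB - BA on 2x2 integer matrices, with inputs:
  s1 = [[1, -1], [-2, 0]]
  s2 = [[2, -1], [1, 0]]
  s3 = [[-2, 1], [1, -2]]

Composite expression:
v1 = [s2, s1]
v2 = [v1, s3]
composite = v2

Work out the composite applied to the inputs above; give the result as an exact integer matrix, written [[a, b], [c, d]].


[[-6, 6], [-6, 6]]

[s2, s1] = [[3, -1], [5, -3]]
[[s2, s1], s3] = [[-6, 6], [-6, 6]]


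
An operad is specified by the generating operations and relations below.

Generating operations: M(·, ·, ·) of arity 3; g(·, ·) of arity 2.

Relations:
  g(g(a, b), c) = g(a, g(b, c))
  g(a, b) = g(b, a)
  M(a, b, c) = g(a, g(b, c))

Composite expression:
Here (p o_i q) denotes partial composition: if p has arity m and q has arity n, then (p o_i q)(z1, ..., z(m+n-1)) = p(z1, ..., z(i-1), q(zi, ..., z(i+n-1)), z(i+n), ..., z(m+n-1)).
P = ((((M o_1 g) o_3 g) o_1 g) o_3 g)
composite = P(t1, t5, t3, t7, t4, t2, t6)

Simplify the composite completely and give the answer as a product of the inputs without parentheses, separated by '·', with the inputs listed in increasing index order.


t1 · t2 · t3 · t4 · t5 · t6 · t7

Any arrangement under M is one operation, so sort the t-inputs.
g(t1, t5) unparenthesizes to t1 · t5
g(t3, t7) unparenthesizes to t3 · t7
g(g(t1, t5), g(t3, t7)) unparenthesizes to t1 · t5 · t3 · t7
g(t4, t2) unparenthesizes to t4 · t2
M(g(g(t1, t5), g(t3, t7)), g(t4, t2), t6) unparenthesizes to t1 · t5 · t3 · t7 · t4 · t2 · t6
rearranged into index order: t1 · t2 · t3 · t4 · t5 · t6 · t7


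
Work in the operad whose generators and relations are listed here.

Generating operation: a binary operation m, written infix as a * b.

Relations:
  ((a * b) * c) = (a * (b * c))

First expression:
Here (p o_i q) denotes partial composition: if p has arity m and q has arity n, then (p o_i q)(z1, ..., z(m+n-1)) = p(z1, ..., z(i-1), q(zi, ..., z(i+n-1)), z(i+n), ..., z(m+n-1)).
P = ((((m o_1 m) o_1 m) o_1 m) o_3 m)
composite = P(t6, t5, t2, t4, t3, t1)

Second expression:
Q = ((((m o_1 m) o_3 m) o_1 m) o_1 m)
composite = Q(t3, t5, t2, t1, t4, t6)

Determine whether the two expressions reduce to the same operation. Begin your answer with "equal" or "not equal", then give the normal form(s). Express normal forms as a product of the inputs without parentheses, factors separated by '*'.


In normal form, the first expression is t6 * t5 * t2 * t4 * t3 * t1
In normal form, the second expression is t3 * t5 * t2 * t1 * t4 * t6
They disagree, so not equal.

not equal; the first gives t6 * t5 * t2 * t4 * t3 * t1 and the second t3 * t5 * t2 * t1 * t4 * t6


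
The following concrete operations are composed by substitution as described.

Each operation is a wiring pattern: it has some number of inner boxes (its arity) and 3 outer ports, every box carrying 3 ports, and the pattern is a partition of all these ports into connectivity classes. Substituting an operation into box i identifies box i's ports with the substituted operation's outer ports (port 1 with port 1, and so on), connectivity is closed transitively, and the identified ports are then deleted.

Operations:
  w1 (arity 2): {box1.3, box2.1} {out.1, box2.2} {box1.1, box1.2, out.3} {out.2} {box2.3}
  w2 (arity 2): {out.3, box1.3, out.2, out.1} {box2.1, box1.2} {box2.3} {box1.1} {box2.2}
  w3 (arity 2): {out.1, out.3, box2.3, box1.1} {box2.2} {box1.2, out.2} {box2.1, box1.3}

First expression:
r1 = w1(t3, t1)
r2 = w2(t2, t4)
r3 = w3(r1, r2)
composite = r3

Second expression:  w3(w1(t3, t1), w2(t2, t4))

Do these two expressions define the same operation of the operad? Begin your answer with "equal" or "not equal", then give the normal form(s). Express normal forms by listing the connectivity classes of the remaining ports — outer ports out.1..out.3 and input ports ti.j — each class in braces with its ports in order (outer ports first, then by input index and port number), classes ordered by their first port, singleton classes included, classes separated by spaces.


equal; both compose to {out.1, out.3, t1.2, t2.3, t3.1, t3.2} {out.2} {t1.1, t3.3} {t1.3} {t2.1} {t2.2, t4.1} {t4.2} {t4.3}

Normal form of the first expression: {out.1, out.3, t1.2, t2.3, t3.1, t3.2} {out.2} {t1.1, t3.3} {t1.3} {t2.1} {t2.2, t4.1} {t4.2} {t4.3}
Normal form of the second expression: {out.1, out.3, t1.2, t2.3, t3.1, t3.2} {out.2} {t1.1, t3.3} {t1.3} {t2.1} {t2.2, t4.1} {t4.2} {t4.3}
Same normal form: equal.


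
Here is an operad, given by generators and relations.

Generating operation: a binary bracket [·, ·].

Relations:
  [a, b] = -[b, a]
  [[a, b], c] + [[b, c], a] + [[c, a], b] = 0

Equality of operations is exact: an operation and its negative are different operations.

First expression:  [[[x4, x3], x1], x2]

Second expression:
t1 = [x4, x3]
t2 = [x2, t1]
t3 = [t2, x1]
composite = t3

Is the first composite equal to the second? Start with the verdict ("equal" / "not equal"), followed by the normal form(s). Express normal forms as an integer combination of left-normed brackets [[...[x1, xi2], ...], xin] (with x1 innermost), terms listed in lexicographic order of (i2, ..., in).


not equal — first [[[x1, x3], x4], x2] - [[[x1, x4], x3], x2], second [[[x1, x2], x3], x4] - [[[x1, x2], x4], x3] - [[[x1, x3], x4], x2] + [[[x1, x4], x3], x2]


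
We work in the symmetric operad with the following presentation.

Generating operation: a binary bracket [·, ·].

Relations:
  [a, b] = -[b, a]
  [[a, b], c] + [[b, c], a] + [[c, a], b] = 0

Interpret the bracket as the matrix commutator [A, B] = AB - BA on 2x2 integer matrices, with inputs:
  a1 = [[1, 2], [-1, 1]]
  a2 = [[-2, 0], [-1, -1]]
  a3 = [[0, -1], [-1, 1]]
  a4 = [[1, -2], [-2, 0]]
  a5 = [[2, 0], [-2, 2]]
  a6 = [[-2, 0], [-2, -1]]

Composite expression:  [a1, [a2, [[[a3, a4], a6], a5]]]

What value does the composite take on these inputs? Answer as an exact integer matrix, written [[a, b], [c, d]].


[[-24, 0], [0, 24]]

[a3, a4] = [[0, 3], [-3, 0]]
[[a3, a4], a6] = [[-6, 3], [3, 6]]
[[[a3, a4], a6], a5] = [[-6, 0], [-24, 6]]
[a2, [[[a3, a4], a6], a5]] = [[0, 0], [-12, 0]]
[a1, [a2, [[[a3, a4], a6], a5]]] = [[-24, 0], [0, 24]]


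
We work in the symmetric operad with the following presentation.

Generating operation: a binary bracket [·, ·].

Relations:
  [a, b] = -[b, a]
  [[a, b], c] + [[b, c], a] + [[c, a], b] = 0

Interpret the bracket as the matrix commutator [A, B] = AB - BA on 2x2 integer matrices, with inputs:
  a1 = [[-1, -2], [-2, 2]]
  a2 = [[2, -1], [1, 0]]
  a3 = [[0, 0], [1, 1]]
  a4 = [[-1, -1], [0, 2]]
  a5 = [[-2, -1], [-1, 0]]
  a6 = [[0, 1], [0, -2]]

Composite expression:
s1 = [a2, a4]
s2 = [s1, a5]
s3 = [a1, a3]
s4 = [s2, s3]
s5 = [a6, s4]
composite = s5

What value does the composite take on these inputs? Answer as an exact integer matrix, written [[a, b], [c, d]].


[[-52, -24], [104, 52]]

[a2, a4] = [[1, -5], [-3, -1]]
[[a2, a4], a5] = [[2, -12], [8, -2]]
[a1, a3] = [[-2, -2], [5, 2]]
[[[a2, a4], a5], [a1, a3]] = [[-44, -56], [-52, 44]]
[a6, [[[a2, a4], a5], [a1, a3]]] = [[-52, -24], [104, 52]]


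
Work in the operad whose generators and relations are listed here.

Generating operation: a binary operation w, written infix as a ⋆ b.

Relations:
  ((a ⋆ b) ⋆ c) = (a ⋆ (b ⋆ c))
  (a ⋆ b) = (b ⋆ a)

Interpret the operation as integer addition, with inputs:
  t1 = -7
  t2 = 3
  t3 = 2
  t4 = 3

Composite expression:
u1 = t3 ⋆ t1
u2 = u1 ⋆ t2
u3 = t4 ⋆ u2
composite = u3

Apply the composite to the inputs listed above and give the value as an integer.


(t3 ⋆ t1) = -5
((t3 ⋆ t1) ⋆ t2) = -2
(t4 ⋆ ((t3 ⋆ t1) ⋆ t2)) = 1

1


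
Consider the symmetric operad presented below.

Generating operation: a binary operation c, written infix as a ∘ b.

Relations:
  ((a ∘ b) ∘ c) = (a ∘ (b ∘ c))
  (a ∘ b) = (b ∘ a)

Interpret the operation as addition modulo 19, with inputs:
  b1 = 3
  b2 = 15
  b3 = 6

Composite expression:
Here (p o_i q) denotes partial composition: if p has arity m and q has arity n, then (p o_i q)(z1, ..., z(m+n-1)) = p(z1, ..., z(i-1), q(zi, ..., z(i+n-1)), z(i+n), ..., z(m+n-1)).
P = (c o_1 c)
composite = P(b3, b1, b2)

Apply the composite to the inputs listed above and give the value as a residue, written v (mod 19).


5 (mod 19)

(b3 ∘ b1) = 9
((b3 ∘ b1) ∘ b2) = 5


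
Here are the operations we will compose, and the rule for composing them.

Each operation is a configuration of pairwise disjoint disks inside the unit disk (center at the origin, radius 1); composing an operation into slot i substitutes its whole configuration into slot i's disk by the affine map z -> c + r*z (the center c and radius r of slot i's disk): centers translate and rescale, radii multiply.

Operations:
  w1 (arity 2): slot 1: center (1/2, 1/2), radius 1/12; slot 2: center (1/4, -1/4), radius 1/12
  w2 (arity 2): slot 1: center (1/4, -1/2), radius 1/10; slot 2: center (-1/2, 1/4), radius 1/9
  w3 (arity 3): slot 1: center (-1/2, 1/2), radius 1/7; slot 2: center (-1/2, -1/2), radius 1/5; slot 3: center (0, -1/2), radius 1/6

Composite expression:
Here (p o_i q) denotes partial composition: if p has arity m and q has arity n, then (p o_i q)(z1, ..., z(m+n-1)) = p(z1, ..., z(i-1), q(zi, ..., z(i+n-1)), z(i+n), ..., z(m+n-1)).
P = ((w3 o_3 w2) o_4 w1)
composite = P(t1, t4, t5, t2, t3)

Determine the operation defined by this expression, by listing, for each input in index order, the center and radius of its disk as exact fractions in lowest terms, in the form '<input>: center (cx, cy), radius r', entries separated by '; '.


t1: center (-1/2, 1/2), radius 1/7; t2: center (-2/27, -97/216), radius 1/648; t3: center (-17/216, -25/54), radius 1/648; t4: center (-1/2, -1/2), radius 1/5; t5: center (1/24, -7/12), radius 1/60

Nesting under w3 composes maps z -> c + r*z down each t-path.
t1: after 1 affine step, its disk has center (-1/2, 1/2), radius 1/7
t4: after 1 affine step, its disk has center (-1/2, -1/2), radius 1/5
t5: after 2 affine steps, its disk has center (1/24, -7/12), radius 1/60
t2: after 3 affine steps, its disk has center (-2/27, -97/216), radius 1/648
t3: after 3 affine steps, its disk has center (-17/216, -25/54), radius 1/648


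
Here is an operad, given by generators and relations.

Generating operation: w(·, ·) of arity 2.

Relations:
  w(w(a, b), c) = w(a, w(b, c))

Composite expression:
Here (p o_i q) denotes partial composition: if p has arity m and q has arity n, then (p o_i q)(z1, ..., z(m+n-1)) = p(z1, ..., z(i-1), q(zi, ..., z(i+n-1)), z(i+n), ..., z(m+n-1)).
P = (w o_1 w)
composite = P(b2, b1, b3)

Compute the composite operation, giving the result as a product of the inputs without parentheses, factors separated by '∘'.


b2 ∘ b1 ∘ b3

Under associativity of w, the answer is the b's in reading order.
w(b2, b1) flattens to b2 ∘ b1
w(w(b2, b1), b3) flattens to b2 ∘ b1 ∘ b3


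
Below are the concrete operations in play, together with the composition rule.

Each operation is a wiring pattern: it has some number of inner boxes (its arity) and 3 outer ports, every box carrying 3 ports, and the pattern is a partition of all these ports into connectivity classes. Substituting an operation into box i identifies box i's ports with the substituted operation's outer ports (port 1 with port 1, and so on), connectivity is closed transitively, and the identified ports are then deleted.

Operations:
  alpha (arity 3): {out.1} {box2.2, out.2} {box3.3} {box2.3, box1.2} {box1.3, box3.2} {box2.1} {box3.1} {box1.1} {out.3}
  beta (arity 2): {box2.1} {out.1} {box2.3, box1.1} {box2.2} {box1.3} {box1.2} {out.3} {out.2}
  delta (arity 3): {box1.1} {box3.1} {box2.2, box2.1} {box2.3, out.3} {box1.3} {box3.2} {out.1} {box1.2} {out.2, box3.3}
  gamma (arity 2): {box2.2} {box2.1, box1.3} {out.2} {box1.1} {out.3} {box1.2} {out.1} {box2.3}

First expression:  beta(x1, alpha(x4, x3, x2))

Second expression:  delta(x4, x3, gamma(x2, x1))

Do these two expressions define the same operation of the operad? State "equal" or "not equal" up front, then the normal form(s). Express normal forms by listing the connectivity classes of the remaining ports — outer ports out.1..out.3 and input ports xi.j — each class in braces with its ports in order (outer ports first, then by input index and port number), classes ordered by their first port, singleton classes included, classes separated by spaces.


not equal: they reduce to {out.1} {out.2} {out.3} {x1.1} {x1.2} {x1.3} {x2.1} {x2.2, x4.3} {x2.3} {x3.1} {x3.2} {x3.3, x4.2} {x4.1} and {out.1} {out.2} {out.3, x3.3} {x1.1, x2.3} {x1.2} {x1.3} {x2.1} {x2.2} {x3.1, x3.2} {x4.1} {x4.2} {x4.3}

In normal form, the first expression is {out.1} {out.2} {out.3} {x1.1} {x1.2} {x1.3} {x2.1} {x2.2, x4.3} {x2.3} {x3.1} {x3.2} {x3.3, x4.2} {x4.1}
In normal form, the second expression is {out.1} {out.2} {out.3, x3.3} {x1.1, x2.3} {x1.2} {x1.3} {x2.1} {x2.2} {x3.1, x3.2} {x4.1} {x4.2} {x4.3}
The forms do not match — not equal.


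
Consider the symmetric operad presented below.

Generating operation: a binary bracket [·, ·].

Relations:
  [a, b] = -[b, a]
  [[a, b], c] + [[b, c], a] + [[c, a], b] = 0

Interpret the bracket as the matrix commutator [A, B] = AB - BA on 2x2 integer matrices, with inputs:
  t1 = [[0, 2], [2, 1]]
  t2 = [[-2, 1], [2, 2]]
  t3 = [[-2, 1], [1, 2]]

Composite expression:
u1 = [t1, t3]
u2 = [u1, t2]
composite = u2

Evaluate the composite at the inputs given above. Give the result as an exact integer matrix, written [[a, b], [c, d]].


[[21, 28], [28, -21]]

[t1, t3] = [[0, 7], [-7, 0]]
[[t1, t3], t2] = [[21, 28], [28, -21]]


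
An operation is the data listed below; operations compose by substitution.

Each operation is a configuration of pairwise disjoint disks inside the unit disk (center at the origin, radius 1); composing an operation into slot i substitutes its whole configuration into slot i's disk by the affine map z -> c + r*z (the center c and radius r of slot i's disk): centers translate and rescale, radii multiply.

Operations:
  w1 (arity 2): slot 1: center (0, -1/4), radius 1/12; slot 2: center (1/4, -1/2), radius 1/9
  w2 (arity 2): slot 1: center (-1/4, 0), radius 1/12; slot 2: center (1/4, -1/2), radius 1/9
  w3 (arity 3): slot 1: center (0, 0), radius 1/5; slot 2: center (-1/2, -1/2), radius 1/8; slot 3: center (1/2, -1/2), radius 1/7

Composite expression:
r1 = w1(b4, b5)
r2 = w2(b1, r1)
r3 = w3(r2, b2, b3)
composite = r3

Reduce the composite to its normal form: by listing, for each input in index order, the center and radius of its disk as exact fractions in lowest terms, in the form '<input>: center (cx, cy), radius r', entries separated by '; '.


Follow each b-input down from w3: c' goes to c + r*c', radius to r*r'.
input b1: applying the 2 nested substitutions gives center (-1/20, 0), radius 1/60
input b4: applying the 3 nested substitutions gives center (1/20, -19/180), radius 1/540
input b5: applying the 3 nested substitutions gives center (1/18, -1/9), radius 1/405
input b2: applying the 1 nested substitution gives center (-1/2, -1/2), radius 1/8
input b3: applying the 1 nested substitution gives center (1/2, -1/2), radius 1/7

b1: center (-1/20, 0), radius 1/60; b2: center (-1/2, -1/2), radius 1/8; b3: center (1/2, -1/2), radius 1/7; b4: center (1/20, -19/180), radius 1/540; b5: center (1/18, -1/9), radius 1/405


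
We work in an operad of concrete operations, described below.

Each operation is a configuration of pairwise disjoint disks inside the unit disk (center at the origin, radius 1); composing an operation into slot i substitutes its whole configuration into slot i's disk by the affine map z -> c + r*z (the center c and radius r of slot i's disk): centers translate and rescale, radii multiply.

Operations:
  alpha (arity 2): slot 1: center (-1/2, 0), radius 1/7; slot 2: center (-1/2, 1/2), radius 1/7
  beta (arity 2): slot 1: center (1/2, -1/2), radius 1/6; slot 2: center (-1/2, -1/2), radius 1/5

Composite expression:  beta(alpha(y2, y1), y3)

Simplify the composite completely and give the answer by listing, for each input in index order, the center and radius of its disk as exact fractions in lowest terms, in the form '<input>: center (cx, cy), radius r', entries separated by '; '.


y1: center (5/12, -5/12), radius 1/42; y2: center (5/12, -1/2), radius 1/42; y3: center (-1/2, -1/2), radius 1/5

Only the slot chain above each y matters under beta; compose those maps.
tracing y2 down its 2-map path: center (5/12, -1/2), radius 1/42
tracing y1 down its 2-map path: center (5/12, -5/12), radius 1/42
tracing y3 down its 1-map path: center (-1/2, -1/2), radius 1/5


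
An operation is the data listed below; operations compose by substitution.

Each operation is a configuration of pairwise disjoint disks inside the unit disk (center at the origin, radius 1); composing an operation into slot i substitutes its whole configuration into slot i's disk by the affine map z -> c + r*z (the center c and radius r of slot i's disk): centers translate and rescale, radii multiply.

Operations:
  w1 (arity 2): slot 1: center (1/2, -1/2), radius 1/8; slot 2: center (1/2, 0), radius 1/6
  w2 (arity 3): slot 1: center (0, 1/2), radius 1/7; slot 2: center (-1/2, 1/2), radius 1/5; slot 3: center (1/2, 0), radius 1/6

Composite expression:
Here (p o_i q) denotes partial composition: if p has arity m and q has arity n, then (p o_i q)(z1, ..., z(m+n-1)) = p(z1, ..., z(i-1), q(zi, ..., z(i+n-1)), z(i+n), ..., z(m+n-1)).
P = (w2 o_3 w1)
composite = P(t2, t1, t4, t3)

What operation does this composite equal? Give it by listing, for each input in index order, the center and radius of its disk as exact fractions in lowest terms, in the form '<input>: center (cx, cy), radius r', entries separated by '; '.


t1: center (-1/2, 1/2), radius 1/5; t2: center (0, 1/2), radius 1/7; t3: center (7/12, 0), radius 1/36; t4: center (7/12, -1/12), radius 1/48

Nesting under w2 composes maps z -> c + r*z down each t-path.
input t2: composing its 1 substitution step yields center (0, 1/2), radius 1/7
input t1: composing its 1 substitution step yields center (-1/2, 1/2), radius 1/5
input t4: composing its 2 substitution steps yields center (7/12, -1/12), radius 1/48
input t3: composing its 2 substitution steps yields center (7/12, 0), radius 1/36


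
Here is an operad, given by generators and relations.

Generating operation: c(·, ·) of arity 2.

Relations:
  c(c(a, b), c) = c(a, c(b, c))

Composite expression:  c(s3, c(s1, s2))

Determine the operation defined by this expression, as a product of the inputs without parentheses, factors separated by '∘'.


s3 ∘ s1 ∘ s2

Key point: c is associative — brackets drop, the s-order remains.
c(s1, s2) linearizes to s1 ∘ s2
c(s3, c(s1, s2)) linearizes to s3 ∘ s1 ∘ s2


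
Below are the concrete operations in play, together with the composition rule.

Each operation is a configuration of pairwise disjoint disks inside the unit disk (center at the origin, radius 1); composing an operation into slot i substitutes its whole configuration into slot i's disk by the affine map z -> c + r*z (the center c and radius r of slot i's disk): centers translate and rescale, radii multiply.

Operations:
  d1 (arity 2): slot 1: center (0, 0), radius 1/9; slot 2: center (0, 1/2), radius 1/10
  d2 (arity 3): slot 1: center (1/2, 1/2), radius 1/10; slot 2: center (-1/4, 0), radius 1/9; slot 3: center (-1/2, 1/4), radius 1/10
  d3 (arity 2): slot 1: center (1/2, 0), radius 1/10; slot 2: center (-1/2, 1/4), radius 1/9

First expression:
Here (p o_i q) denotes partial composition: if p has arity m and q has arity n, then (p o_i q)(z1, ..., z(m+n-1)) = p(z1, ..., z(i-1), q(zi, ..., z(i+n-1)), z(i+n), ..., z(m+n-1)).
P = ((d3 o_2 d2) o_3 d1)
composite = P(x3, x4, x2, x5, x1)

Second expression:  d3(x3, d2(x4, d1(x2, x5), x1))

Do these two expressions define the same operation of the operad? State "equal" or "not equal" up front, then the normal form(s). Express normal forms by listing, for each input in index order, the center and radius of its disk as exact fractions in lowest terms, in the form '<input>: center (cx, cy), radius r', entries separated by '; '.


equal: each reduces to x1: center (-5/9, 5/18), radius 1/90; x2: center (-19/36, 1/4), radius 1/729; x3: center (1/2, 0), radius 1/10; x4: center (-4/9, 11/36), radius 1/90; x5: center (-19/36, 83/324), radius 1/810

The first expression, normalized: x1: center (-5/9, 5/18), radius 1/90; x2: center (-19/36, 1/4), radius 1/729; x3: center (1/2, 0), radius 1/10; x4: center (-4/9, 11/36), radius 1/90; x5: center (-19/36, 83/324), radius 1/810
The second expression, normalized: x1: center (-5/9, 5/18), radius 1/90; x2: center (-19/36, 1/4), radius 1/729; x3: center (1/2, 0), radius 1/10; x4: center (-4/9, 11/36), radius 1/90; x5: center (-19/36, 83/324), radius 1/810
Both agree, so they are equal.


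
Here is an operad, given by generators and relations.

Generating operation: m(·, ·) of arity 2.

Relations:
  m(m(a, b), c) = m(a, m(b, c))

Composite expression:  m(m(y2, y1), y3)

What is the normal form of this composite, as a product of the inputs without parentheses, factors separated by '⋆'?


y2 ⋆ y1 ⋆ y3


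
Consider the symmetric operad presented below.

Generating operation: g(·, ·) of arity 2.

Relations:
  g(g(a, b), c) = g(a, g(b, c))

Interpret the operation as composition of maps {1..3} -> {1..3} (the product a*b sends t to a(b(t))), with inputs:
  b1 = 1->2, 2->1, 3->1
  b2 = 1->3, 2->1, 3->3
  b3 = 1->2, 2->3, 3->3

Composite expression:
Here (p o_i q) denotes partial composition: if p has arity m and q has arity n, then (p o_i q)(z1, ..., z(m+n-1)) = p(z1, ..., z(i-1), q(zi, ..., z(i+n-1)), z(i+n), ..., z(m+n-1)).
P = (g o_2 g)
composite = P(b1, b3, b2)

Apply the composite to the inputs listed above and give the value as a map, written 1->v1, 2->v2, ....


1->1, 2->1, 3->1

g(b3, b2) = 1->3, 2->2, 3->3
g(b1, g(b3, b2)) = 1->1, 2->1, 3->1


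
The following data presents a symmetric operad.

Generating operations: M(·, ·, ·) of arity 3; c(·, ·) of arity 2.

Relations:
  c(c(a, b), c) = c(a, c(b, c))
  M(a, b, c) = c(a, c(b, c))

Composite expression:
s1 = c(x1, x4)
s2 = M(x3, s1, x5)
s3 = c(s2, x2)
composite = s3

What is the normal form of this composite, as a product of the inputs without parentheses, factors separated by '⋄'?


Under associativity of c, the answer is the x's in reading order.
c(x1, x4) collapses to x1 ⋄ x4
M(x3, c(x1, x4), x5) collapses to x3 ⋄ x1 ⋄ x4 ⋄ x5
c(M(x3, c(x1, x4), x5), x2) collapses to x3 ⋄ x1 ⋄ x4 ⋄ x5 ⋄ x2

x3 ⋄ x1 ⋄ x4 ⋄ x5 ⋄ x2


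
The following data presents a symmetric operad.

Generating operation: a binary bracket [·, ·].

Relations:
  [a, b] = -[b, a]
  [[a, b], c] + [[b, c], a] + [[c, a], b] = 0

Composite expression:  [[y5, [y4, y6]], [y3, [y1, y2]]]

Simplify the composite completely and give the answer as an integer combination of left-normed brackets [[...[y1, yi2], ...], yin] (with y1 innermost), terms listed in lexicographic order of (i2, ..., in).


Antisymmetry and Jacobi reduce to y1-anchored left-normed brackets.
Composite bracket: [[y5, [y4, y6]], [y3, [y1, y2]]]
Full expansion: 32 signed words from ab - ba (2^5 = 32).
Keep just the words that open with y1:
  the word y1y2y3y4y6y5 carries sign -1 and contributes -[[[[[y1, y2], y3], y4], y6], y5]
  the word y1y2y3y5y4y6 carries sign +1 and contributes +[[[[[y1, y2], y3], y5], y4], y6]
  the word y1y2y3y5y6y4 carries sign -1 and contributes -[[[[[y1, y2], y3], y5], y6], y4]
  the word y1y2y3y6y4y5 carries sign +1 and contributes +[[[[[y1, y2], y3], y6], y4], y5]

-[[[[[y1, y2], y3], y4], y6], y5] + [[[[[y1, y2], y3], y5], y4], y6] - [[[[[y1, y2], y3], y5], y6], y4] + [[[[[y1, y2], y3], y6], y4], y5]


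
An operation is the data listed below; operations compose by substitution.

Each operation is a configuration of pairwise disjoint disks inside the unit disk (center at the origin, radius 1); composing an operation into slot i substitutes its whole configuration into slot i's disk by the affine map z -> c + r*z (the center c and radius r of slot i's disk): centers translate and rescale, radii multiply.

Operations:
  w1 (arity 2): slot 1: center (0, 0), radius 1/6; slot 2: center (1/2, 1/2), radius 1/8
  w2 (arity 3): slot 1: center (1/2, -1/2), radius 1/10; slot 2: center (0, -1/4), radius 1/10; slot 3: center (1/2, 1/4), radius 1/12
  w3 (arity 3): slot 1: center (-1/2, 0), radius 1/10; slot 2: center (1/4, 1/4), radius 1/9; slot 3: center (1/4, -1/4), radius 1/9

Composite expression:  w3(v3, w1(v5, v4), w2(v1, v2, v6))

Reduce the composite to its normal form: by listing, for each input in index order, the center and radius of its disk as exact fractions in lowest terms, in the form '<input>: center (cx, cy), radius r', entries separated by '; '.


v1: center (11/36, -11/36), radius 1/90; v2: center (1/4, -5/18), radius 1/90; v3: center (-1/2, 0), radius 1/10; v4: center (11/36, 11/36), radius 1/72; v5: center (1/4, 1/4), radius 1/54; v6: center (11/36, -2/9), radius 1/108

Below w3, radii multiply path by path; the v-disk centers shift.
for v3, the 1-step affine chain lands on center (-1/2, 0), radius 1/10
for v5, the 2-step affine chain lands on center (1/4, 1/4), radius 1/54
for v4, the 2-step affine chain lands on center (11/36, 11/36), radius 1/72
for v1, the 2-step affine chain lands on center (11/36, -11/36), radius 1/90
for v2, the 2-step affine chain lands on center (1/4, -5/18), radius 1/90
for v6, the 2-step affine chain lands on center (11/36, -2/9), radius 1/108


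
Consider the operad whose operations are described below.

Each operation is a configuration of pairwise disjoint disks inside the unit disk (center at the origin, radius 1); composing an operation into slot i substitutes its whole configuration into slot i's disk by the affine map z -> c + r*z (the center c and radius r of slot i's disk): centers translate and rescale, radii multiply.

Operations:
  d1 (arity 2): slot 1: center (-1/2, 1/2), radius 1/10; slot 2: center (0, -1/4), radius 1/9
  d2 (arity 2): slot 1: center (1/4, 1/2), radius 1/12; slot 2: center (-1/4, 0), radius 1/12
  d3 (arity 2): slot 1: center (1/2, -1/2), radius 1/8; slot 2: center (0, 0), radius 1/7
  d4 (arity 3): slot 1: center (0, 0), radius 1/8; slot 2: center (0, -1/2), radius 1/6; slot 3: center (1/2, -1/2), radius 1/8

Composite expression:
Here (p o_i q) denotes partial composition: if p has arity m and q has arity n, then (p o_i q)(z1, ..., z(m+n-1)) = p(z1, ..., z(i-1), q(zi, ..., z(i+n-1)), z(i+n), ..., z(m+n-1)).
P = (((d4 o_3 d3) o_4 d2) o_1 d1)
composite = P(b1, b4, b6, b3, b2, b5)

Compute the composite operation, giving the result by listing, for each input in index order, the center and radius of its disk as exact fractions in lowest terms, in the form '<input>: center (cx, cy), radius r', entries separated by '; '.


b1: center (-1/16, 1/16), radius 1/80; b2: center (113/224, -55/112), radius 1/672; b3: center (9/16, -9/16), radius 1/64; b4: center (0, -1/32), radius 1/72; b5: center (111/224, -1/2), radius 1/672; b6: center (0, -1/2), radius 1/6

Follow each b-input down from d4: c' goes to c + r*c', radius to r*r'.
b1 passes through 2 substitutions, ending at center (-1/16, 1/16), radius 1/80
b4 passes through 2 substitutions, ending at center (0, -1/32), radius 1/72
b6 passes through 1 substitution, ending at center (0, -1/2), radius 1/6
b3 passes through 2 substitutions, ending at center (9/16, -9/16), radius 1/64
b2 passes through 3 substitutions, ending at center (113/224, -55/112), radius 1/672
b5 passes through 3 substitutions, ending at center (111/224, -1/2), radius 1/672


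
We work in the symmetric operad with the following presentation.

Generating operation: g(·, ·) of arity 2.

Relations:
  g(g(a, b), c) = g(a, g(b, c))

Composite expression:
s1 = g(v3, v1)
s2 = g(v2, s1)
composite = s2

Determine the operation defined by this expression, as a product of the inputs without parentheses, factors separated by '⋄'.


v2 ⋄ v3 ⋄ v1

Under associativity of g, the answer is the v's in reading order.
g(v3, v1) reduces to v3 ⋄ v1
g(v2, g(v3, v1)) reduces to v2 ⋄ v3 ⋄ v1


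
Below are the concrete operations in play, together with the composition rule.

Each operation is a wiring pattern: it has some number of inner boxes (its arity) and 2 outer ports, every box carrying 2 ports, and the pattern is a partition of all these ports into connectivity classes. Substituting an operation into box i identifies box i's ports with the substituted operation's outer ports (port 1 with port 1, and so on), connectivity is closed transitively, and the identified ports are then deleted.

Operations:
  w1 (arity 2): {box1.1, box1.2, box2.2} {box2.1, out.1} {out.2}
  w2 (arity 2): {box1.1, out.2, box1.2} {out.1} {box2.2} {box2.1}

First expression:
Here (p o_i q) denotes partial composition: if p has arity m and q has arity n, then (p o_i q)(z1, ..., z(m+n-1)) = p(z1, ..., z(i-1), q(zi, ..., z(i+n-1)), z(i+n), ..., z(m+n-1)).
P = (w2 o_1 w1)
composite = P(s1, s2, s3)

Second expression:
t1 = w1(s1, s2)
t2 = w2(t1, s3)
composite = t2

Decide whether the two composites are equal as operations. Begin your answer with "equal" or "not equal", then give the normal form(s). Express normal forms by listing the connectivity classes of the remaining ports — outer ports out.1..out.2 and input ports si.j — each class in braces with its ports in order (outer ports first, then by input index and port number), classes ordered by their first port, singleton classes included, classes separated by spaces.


equal — both sides give {out.1} {out.2, s2.1} {s1.1, s1.2, s2.2} {s3.1} {s3.2}

The first composite normalizes to {out.1} {out.2, s2.1} {s1.1, s1.2, s2.2} {s3.1} {s3.2}
The second composite normalizes to {out.1} {out.2, s2.1} {s1.1, s1.2, s2.2} {s3.1} {s3.2}
Same normal form: equal.


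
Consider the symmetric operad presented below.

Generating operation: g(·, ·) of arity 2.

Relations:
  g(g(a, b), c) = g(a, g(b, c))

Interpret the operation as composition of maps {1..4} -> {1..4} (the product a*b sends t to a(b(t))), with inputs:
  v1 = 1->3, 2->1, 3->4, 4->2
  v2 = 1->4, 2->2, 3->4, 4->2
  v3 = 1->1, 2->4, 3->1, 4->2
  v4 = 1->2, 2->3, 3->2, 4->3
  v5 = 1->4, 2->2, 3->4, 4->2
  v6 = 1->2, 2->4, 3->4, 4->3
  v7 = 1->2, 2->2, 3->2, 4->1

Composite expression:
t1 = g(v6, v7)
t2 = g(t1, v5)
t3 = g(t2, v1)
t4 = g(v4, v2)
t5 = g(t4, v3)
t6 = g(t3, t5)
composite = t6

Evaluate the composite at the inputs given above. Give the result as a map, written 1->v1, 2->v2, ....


g(v6, v7) = 1->4, 2->4, 3->4, 4->2
g(g(v6, v7), v5) = 1->2, 2->4, 3->2, 4->4
g(g(g(v6, v7), v5), v1) = 1->2, 2->2, 3->4, 4->4
g(v4, v2) = 1->3, 2->3, 3->3, 4->3
g(g(v4, v2), v3) = 1->3, 2->3, 3->3, 4->3
g(g(g(g(v6, v7), v5), v1), g(g(v4, v2), v3)) = 1->4, 2->4, 3->4, 4->4

1->4, 2->4, 3->4, 4->4


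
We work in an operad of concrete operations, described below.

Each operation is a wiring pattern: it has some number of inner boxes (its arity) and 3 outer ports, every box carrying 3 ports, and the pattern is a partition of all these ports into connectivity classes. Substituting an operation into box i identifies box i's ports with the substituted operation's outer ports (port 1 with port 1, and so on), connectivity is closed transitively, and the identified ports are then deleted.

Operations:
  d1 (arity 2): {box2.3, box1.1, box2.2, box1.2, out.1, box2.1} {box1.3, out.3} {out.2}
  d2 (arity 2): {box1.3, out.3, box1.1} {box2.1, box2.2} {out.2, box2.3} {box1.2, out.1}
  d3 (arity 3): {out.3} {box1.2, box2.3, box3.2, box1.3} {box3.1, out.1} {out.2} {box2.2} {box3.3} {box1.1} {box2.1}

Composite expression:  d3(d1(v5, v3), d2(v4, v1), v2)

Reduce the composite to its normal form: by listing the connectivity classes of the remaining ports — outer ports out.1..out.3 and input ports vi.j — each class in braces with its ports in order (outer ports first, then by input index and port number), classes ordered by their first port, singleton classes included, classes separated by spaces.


Two ports join when wires chain via d3-identified ports.
after d1, the pattern on (v5, v3) reads {out.1, v3.1, v3.2, v3.3, v5.1, v5.2} {out.2} {out.3, v5.3} (out.j = its outer ports)
after d2, the pattern on (v4, v1) reads {out.1, v4.2} {out.2, v1.3} {out.3, v4.1, v4.3} {v1.1, v1.2} (out.j = its outer ports)
after d3, the pattern on (v5, v3, v4, v1, v2) reads {out.1, v2.1} {out.2} {out.3} {v1.1, v1.2} {v1.3} {v2.2, v4.1, v4.3, v5.3} {v2.3} {v3.1, v3.2, v3.3, v5.1, v5.2} {v4.2} (out.j = its outer ports)

{out.1, v2.1} {out.2} {out.3} {v1.1, v1.2} {v1.3} {v2.2, v4.1, v4.3, v5.3} {v2.3} {v3.1, v3.2, v3.3, v5.1, v5.2} {v4.2}


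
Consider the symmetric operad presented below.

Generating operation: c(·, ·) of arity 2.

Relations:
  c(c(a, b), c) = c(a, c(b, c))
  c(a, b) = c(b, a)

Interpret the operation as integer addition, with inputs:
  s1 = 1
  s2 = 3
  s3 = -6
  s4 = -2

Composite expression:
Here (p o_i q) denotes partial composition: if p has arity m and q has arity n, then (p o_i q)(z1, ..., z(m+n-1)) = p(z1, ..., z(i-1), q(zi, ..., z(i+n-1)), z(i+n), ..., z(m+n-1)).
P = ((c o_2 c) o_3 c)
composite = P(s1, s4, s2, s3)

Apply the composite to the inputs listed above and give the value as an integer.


c(s2, s3) = -3
c(s4, c(s2, s3)) = -5
c(s1, c(s4, c(s2, s3))) = -4

-4


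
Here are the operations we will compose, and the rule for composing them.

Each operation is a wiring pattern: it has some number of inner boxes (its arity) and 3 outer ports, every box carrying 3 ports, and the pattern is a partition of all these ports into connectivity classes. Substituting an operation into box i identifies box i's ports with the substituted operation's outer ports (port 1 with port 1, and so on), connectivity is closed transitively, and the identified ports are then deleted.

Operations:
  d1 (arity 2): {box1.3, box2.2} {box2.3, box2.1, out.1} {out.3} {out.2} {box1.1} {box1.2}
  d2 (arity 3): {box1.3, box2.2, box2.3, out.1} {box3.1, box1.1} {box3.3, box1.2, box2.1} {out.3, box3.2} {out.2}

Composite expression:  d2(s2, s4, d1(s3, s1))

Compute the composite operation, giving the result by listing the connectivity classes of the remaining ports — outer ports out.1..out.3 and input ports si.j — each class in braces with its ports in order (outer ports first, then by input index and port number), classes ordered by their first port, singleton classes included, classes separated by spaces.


{out.1, s2.3, s4.2, s4.3} {out.2} {out.3} {s1.1, s1.3, s2.1} {s1.2, s3.3} {s2.2, s4.1} {s3.1} {s3.2}

Substituting into d2 glues patterns; closure does the rest.
composing d1 on (s3, s1), with out.j its own outer ports: {out.1, s1.1, s1.3} {out.2} {out.3} {s1.2, s3.3} {s3.1} {s3.2}
composing d2 on (s2, s4, s3, s1), with out.j its own outer ports: {out.1, s2.3, s4.2, s4.3} {out.2} {out.3} {s1.1, s1.3, s2.1} {s1.2, s3.3} {s2.2, s4.1} {s3.1} {s3.2}


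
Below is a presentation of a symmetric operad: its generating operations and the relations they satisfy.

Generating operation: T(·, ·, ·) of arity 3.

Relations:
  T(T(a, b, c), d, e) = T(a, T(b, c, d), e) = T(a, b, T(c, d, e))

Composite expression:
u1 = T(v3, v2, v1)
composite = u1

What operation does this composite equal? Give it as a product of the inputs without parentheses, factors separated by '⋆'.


All parenthesizations of T agree; list the v-inputs left to right.
T(v3, v2, v1) flattens to v3 ⋆ v2 ⋆ v1

v3 ⋆ v2 ⋆ v1


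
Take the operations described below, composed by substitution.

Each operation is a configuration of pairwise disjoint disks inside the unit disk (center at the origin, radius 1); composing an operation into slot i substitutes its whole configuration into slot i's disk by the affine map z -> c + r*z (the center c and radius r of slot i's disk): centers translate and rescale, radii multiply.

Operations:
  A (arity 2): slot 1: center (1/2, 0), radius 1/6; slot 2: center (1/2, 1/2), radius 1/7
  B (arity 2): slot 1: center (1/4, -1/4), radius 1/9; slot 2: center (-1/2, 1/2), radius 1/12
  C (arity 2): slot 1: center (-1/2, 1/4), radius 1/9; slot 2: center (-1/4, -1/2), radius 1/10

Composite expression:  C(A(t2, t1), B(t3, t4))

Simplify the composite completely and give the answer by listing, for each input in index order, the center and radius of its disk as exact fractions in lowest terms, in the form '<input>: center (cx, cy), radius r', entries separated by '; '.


t1: center (-4/9, 11/36), radius 1/63; t2: center (-4/9, 1/4), radius 1/54; t3: center (-9/40, -21/40), radius 1/90; t4: center (-3/10, -9/20), radius 1/120

Only the slot chain above each t matters under C; compose those maps.
t2: after 2 affine steps, its disk has center (-4/9, 1/4), radius 1/54
t1: after 2 affine steps, its disk has center (-4/9, 11/36), radius 1/63
t3: after 2 affine steps, its disk has center (-9/40, -21/40), radius 1/90
t4: after 2 affine steps, its disk has center (-3/10, -9/20), radius 1/120


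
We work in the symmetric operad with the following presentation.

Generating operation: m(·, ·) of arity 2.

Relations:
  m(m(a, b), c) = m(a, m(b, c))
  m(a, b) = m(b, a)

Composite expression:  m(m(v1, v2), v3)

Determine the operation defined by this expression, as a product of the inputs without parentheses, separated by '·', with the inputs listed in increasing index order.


v1 · v2 · v3

With m associative and commutative, the v-input set is all that matters.
m(v1, v2) flattens to v1 · v2
m(m(v1, v2), v3) flattens to v1 · v2 · v3
the factors in increasing index order: v1 · v2 · v3


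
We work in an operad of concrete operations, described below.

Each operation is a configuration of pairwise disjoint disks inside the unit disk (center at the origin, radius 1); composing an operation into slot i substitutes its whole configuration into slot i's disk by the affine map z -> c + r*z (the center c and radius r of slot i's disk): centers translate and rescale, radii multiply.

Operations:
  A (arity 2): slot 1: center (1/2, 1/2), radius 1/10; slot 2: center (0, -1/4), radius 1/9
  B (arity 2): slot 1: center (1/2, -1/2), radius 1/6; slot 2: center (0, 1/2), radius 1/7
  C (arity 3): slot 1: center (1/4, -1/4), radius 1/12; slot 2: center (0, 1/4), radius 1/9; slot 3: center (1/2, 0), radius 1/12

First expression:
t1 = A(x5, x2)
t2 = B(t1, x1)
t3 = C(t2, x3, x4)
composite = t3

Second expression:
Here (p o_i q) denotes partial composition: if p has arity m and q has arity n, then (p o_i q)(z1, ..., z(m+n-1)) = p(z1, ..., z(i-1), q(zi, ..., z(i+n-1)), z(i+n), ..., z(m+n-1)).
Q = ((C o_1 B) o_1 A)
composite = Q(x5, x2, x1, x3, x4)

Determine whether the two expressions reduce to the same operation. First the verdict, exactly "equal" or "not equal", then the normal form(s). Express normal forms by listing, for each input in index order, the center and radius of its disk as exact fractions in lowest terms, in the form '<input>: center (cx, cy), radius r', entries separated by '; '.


equal — both sides give x1: center (1/4, -5/24), radius 1/84; x2: center (7/24, -85/288), radius 1/648; x3: center (0, 1/4), radius 1/9; x4: center (1/2, 0), radius 1/12; x5: center (43/144, -41/144), radius 1/720


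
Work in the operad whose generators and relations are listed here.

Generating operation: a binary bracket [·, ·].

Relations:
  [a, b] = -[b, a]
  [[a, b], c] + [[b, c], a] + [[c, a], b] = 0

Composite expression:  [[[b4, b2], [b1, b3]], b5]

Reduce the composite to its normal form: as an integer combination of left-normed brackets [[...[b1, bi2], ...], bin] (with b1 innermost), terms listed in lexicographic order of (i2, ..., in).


[[[[b1, b3], b2], b4], b5] - [[[[b1, b3], b4], b2], b5]

Expand each bracket as ab - ba; the b1-initial words give the coefficients.
Composite bracket: [[[b4, b2], [b1, b3]], b5]
Expanding via [a, b] = ab - ba: 16 signed words (2^4 = 16).
Coefficients come from the b1-initial words:
  sign of b1b3b2b4b5 is +1, so it contributes +[[[[b1, b3], b2], b4], b5]
  sign of b1b3b4b2b5 is -1, so it contributes -[[[[b1, b3], b4], b2], b5]
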